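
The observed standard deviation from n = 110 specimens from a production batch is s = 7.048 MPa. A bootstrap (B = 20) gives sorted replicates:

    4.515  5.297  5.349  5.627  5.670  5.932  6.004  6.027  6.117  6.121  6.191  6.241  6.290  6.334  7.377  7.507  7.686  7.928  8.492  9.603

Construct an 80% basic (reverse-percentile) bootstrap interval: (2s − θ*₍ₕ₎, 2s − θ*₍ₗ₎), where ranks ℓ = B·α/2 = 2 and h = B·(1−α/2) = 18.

Percentile endpoints at ranks 2 and 18: θ*₍2₎ = 5.297, θ*₍18₎ = 7.928.
Basic interval reflects these around s:
  lower = 2 × 7.048 − 7.928 = 6.168
  upper = 2 × 7.048 − 5.297 = 8.799

(6.168, 8.799)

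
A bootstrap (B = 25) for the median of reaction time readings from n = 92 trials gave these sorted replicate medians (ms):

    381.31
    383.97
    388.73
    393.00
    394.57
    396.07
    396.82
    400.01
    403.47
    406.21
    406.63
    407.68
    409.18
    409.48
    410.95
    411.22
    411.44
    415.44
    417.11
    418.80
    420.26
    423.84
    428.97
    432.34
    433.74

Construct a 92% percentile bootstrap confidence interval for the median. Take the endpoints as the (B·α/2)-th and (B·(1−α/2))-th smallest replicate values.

α = 0.08; lower rank = 25 × 0.040 = 1; upper rank = 25 × 0.960 = 24.
The 1st smallest replicate is 381.31; the 24th is 432.34.

(381.31, 432.34)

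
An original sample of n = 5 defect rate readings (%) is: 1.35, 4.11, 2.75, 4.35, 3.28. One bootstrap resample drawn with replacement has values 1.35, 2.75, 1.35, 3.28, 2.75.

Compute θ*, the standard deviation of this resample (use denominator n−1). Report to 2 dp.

Mean = 2.2960; sum of squared deviations = 3.1703
s² = 3.1703 / 4 = 0.7926
s = √0.7926 = 0.89

θ* = 0.89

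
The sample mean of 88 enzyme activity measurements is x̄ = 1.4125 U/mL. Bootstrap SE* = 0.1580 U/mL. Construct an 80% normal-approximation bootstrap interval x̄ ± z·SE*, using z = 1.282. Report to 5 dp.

(1.20994, 1.61506)

Margin = 1.282 × 0.1580 = 0.202556
Interval: 1.4125 ± 0.202556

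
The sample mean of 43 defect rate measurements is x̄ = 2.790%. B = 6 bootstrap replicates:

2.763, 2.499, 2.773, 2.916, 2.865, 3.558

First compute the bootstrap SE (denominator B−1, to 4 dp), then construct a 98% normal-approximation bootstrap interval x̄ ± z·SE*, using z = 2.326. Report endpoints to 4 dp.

Mean of replicates = 2.8957; sum of squared deviations = 0.6300; SE* = √(0.6300/5) = 0.3550
Margin = 2.326 × 0.3550 = 0.82573
Interval: 2.790 ± 0.82573

(1.9643, 3.6157)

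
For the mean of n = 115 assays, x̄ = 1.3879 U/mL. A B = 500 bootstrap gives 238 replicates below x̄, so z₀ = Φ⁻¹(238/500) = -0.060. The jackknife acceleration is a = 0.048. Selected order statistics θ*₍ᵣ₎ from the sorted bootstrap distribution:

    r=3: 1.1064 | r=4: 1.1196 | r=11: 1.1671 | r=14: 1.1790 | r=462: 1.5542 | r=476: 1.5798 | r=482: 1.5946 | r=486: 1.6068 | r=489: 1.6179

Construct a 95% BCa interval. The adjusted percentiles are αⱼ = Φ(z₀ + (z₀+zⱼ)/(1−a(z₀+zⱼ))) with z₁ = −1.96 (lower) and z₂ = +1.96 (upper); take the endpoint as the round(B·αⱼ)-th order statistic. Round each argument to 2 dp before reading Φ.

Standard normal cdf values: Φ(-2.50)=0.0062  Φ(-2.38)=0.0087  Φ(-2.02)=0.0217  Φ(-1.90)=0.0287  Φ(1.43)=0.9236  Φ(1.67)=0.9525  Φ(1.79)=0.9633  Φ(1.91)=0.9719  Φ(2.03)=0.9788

Lower: z₀ + z₁ = -0.060 + (-1.960) = -2.020; 1 − a(z₀+z₁) = 1 − (0.048)(-2.020) = 1.0970; argument = -0.060 + (-2.020)/1.0970 = -1.9015 → -1.90.
α₁ = Φ(-1.90) = 0.0287; rank = round(500 × 0.0287) = 14; θ*₍14₎ = 1.1790.
Upper: z₀ + z₂ = 1.900; 1 − a(z₀+z₂) = 0.9088; argument = 2.0307 → 2.03; α₂ = 0.9788; rank = 489; θ*₍489₎ = 1.6179.

(1.1790, 1.6179)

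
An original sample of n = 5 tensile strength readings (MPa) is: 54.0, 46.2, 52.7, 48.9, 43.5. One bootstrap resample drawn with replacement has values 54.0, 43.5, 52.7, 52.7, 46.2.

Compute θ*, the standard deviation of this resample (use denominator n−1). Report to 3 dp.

θ* = 4.667

Mean = 49.8200; sum of squared deviations = 87.1080
s² = 87.1080 / 4 = 21.7770
s = √21.7770 = 4.667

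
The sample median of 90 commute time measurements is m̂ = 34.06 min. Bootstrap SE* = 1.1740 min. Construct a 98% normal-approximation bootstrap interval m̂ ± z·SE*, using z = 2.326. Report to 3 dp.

Margin = 2.326 × 1.1740 = 2.7307
Interval: 34.06 ± 2.7307

(31.329, 36.791)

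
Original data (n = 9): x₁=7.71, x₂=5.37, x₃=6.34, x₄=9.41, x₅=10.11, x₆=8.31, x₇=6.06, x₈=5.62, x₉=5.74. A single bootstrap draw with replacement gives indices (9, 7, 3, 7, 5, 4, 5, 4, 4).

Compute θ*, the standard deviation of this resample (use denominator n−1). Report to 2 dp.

θ* = 1.94

Resample values: 5.74, 6.06, 6.34, 6.06, 10.11, 9.41, 10.11, 9.41, 9.41.
Mean = 8.0722; sum of squared deviations = 30.2120
s² = 30.2120 / 8 = 3.7765
s = √3.7765 = 1.94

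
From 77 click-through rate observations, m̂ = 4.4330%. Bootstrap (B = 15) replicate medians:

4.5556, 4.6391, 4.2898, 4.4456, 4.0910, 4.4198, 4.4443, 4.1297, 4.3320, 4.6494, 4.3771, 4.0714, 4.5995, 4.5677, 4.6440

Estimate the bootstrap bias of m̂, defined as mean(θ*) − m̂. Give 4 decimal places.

mean(θ*) = (4.5556 + 4.6391 + 4.2898 + 4.4456 + 4.0910 + 4.4198 + 4.4443 + 4.1297 + 4.3320 + 4.6494 + 4.3771 + 4.0714 + 4.5995 + 4.5677 + 4.6440) / 15 = 4.41707
bias = 4.41707 − 4.4330

bias = −0.0159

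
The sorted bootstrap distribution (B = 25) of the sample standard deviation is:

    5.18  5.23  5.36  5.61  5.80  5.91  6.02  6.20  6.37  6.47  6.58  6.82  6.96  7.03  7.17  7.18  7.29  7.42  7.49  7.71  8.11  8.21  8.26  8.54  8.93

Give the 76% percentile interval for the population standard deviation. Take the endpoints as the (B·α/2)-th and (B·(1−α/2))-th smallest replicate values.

(5.36, 8.21)

α = 0.24; lower rank = 25 × 0.120 = 3; upper rank = 25 × 0.880 = 22.
The 3rd smallest replicate is 5.36; the 22nd is 8.21.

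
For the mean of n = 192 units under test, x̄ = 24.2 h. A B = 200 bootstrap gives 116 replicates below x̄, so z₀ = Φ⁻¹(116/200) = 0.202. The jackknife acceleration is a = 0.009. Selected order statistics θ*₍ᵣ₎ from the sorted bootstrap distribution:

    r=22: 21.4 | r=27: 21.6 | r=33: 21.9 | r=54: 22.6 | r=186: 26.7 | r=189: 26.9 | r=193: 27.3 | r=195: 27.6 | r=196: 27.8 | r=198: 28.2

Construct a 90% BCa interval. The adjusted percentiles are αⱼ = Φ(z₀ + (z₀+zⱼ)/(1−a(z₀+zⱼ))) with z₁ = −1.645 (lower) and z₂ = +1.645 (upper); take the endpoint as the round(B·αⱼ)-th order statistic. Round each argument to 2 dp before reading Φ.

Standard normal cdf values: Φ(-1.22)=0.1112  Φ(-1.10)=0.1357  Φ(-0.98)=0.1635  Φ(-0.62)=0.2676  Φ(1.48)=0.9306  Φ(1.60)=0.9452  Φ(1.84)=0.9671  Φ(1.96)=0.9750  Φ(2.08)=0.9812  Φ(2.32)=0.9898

Lower: z₀ + z₁ = 0.202 + (-1.645) = -1.443; 1 − a(z₀+z₁) = 1 − (0.009)(-1.443) = 1.0130; argument = 0.202 + (-1.443)/1.0130 = -1.2225 → -1.22.
α₁ = Φ(-1.22) = 0.1112; rank = round(200 × 0.1112) = 22; θ*₍22₎ = 21.4.
Upper: z₀ + z₂ = 1.847; 1 − a(z₀+z₂) = 0.9834; argument = 2.0802 → 2.08; α₂ = 0.9812; rank = 196; θ*₍196₎ = 27.8.

(21.4, 27.8)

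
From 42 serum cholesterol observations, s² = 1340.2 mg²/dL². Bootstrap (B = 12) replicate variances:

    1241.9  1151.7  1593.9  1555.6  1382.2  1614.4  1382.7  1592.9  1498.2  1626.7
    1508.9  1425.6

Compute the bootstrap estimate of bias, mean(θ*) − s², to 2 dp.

bias = +124.36

mean(θ*) = (1241.9 + 1151.7 + 1593.9 + 1555.6 + 1382.2 + 1614.4 + 1382.7 + 1592.9 + 1498.2 + 1626.7 + 1508.9 + 1425.6) / 12 = 1464.558
bias = 1464.558 − 1340.2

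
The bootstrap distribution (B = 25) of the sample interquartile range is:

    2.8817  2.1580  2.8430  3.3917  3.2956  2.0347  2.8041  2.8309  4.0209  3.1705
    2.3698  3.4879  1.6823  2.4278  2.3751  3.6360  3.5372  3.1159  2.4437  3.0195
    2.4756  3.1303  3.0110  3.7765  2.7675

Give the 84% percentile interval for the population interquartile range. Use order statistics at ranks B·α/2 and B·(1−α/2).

Sorted replicates: 1.6823, 2.0347, 2.1580, 2.3698, 2.3751, 2.4278, 2.4437, 2.4756, 2.7675, 2.8041, 2.8309, 2.8430, 2.8817, 3.0110, 3.0195, 3.1159, 3.1303, 3.1705, 3.2956, 3.3917, 3.4879, 3.5372, 3.6360, 3.7765, 4.0209
α = 0.16; lower rank = 25 × 0.080 = 2; upper rank = 25 × 0.920 = 23.
The 2nd smallest replicate is 2.0347; the 23rd is 3.6360.

(2.0347, 3.6360)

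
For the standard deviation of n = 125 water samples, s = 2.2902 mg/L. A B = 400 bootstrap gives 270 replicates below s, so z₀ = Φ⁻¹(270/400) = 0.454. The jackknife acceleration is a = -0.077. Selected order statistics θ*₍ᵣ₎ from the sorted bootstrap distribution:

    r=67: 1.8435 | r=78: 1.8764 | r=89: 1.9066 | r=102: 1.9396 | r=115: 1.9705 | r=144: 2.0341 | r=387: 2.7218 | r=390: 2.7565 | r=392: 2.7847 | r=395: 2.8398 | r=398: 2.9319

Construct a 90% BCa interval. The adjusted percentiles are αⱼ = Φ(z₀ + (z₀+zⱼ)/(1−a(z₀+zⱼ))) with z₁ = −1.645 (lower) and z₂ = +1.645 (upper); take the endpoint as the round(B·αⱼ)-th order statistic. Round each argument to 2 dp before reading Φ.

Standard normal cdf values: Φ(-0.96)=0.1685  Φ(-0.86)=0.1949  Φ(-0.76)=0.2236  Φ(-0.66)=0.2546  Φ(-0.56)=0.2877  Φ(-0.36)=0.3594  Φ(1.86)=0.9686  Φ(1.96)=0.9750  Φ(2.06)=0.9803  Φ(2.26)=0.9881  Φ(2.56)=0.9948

(1.8764, 2.8398)

Lower: z₀ + z₁ = 0.454 + (-1.645) = -1.191; 1 − a(z₀+z₁) = 1 − (-0.077)(-1.191) = 0.9083; argument = 0.454 + (-1.191)/0.9083 = -0.8573 → -0.86.
α₁ = Φ(-0.86) = 0.1949; rank = round(400 × 0.1949) = 78; θ*₍78₎ = 1.8764.
Upper: z₀ + z₂ = 2.099; 1 − a(z₀+z₂) = 1.1616; argument = 2.2610 → 2.26; α₂ = 0.9881; rank = 395; θ*₍395₎ = 2.8398.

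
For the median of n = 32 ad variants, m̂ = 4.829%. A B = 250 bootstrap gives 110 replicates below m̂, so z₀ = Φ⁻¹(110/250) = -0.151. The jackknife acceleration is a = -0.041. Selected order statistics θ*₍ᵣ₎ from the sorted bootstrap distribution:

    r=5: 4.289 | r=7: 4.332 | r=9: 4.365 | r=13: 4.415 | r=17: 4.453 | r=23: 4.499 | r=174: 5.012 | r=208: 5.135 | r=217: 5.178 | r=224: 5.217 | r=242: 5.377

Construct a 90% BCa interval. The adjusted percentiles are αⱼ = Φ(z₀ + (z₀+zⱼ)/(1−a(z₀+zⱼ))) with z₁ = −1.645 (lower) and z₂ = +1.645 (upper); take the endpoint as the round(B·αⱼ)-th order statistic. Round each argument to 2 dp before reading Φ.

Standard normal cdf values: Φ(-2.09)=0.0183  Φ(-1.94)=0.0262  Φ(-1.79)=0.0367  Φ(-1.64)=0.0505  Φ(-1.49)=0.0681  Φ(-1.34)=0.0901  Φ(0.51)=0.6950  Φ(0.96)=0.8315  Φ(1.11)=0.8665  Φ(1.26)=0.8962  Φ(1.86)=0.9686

(4.289, 5.217)

Lower: z₀ + z₁ = -0.151 + (-1.645) = -1.796; 1 − a(z₀+z₁) = 1 − (-0.041)(-1.796) = 0.9264; argument = -0.151 + (-1.796)/0.9264 = -2.0898 → -2.09.
α₁ = Φ(-2.09) = 0.0183; rank = round(250 × 0.0183) = 5; θ*₍5₎ = 4.289.
Upper: z₀ + z₂ = 1.494; 1 − a(z₀+z₂) = 1.0613; argument = 1.2568 → 1.26; α₂ = 0.8962; rank = 224; θ*₍224₎ = 5.217.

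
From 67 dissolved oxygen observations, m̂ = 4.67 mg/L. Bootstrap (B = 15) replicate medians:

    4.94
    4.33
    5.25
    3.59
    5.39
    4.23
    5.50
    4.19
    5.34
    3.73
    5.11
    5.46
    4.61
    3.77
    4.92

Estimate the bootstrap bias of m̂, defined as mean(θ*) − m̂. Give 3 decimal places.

mean(θ*) = (4.94 + 4.33 + 5.25 + 3.59 + 5.39 + 4.23 + 5.50 + 4.19 + 5.34 + 3.73 + 5.11 + 5.46 + 4.61 + 3.77 + 4.92) / 15 = 4.6907
bias = 4.6907 − 4.67

bias = +0.021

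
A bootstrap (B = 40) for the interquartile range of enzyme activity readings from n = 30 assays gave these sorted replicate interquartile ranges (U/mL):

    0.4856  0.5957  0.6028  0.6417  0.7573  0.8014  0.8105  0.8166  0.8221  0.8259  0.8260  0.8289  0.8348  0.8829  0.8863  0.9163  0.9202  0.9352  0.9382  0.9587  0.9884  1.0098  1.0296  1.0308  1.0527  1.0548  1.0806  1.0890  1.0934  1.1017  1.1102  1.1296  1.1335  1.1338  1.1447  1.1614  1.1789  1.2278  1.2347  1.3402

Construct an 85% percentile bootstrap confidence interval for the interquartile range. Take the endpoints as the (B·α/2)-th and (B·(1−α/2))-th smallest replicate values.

(0.6028, 1.1789)

α = 0.15; lower rank = 40 × 0.075 = 3; upper rank = 40 × 0.925 = 37.
The 3rd smallest replicate is 0.6028; the 37th is 1.1789.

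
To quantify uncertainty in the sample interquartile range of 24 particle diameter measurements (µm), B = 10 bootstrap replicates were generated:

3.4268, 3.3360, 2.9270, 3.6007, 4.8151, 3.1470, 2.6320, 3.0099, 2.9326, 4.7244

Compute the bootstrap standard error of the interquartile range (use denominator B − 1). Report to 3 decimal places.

SE* = 0.747

Bootstrap SE is the standard deviation of the 10 replicate interquartile ranges.
Mean of replicates: (3.4268 + 3.3360 + 2.9270 + 3.6007 + 4.8151 + 3.1470 + 2.6320 + 3.0099 + 2.9326 + 4.7244) / 10 = 34.55150 / 10 = 3.45515
Sum of squared deviations: (−0.02835)² + (−0.11915)² + (−0.52815)² + (+0.14555)² + (+1.35995)² + (−0.30815)² + (−0.82315)² + (−0.44525)² + (−0.52255)² + (+1.26925)² = 5.01943
Variance = 5.01943 / 9 = 0.55771
SE* = √0.55771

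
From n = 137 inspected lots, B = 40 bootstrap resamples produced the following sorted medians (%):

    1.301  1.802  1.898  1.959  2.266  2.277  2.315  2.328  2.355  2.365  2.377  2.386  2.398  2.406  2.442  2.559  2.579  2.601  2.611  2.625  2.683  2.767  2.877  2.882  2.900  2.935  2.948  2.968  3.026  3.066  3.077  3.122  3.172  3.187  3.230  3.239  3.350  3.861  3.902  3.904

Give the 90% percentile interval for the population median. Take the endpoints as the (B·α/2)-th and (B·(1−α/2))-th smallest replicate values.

(1.802, 3.861)

α = 0.10; lower rank = 40 × 0.050 = 2; upper rank = 40 × 0.950 = 38.
The 2nd smallest replicate is 1.802; the 38th is 3.861.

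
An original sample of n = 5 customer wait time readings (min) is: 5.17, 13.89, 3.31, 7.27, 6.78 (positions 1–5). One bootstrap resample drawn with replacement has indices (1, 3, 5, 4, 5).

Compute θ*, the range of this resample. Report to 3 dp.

Resample values: 5.17, 3.31, 6.78, 7.27, 6.78.
Range = 7.27 − 3.31 = 3.960

θ* = 3.960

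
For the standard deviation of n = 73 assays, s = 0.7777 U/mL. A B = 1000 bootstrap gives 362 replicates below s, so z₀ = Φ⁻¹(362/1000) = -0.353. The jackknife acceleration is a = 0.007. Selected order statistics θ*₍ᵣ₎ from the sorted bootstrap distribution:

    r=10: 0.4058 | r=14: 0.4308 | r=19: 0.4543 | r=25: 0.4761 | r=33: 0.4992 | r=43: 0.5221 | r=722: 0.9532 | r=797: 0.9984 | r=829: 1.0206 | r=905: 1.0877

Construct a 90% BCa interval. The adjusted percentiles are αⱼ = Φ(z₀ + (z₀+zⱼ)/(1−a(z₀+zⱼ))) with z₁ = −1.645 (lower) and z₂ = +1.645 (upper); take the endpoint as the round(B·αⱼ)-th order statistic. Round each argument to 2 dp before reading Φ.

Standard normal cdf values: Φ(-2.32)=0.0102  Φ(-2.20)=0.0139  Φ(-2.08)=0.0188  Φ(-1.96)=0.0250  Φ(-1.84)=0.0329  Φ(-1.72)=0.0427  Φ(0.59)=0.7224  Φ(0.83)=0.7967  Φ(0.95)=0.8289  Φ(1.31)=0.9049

(0.4058, 1.0206)

Lower: z₀ + z₁ = -0.353 + (-1.645) = -1.998; 1 − a(z₀+z₁) = 1 − (0.007)(-1.998) = 1.0140; argument = -0.353 + (-1.998)/1.0140 = -2.3234 → -2.32.
α₁ = Φ(-2.32) = 0.0102; rank = round(1000 × 0.0102) = 10; θ*₍10₎ = 0.4058.
Upper: z₀ + z₂ = 1.292; 1 − a(z₀+z₂) = 0.9910; argument = 0.9508 → 0.95; α₂ = 0.8289; rank = 829; θ*₍829₎ = 1.0206.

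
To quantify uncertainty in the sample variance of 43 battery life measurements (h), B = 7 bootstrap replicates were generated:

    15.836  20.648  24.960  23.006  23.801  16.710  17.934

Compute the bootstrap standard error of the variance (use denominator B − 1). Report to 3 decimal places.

Bootstrap SE is the standard deviation of the 7 replicate variances.
Mean of replicates: (15.836 + 20.648 + 24.960 + 23.006 + 23.801 + 16.710 + 17.934) / 7 = 142.8950 / 7 = 20.4136
Sum of squared deviations: (−4.5776)² + (+0.2344)² + (+4.5464)² + (+2.5924)² + (+3.3874)² + (−3.7036)² + (−2.4796)² = 79.7392
Variance = 79.7392 / 6 = 13.2899
SE* = √13.2899

SE* = 3.646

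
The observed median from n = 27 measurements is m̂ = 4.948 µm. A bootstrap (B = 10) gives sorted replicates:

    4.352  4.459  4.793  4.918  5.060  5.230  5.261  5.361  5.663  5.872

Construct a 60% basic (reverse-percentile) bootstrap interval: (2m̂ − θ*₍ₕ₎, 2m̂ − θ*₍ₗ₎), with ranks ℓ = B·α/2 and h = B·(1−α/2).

(4.535, 5.437)

Percentile endpoints at ranks 2 and 8: θ*₍2₎ = 4.459, θ*₍8₎ = 5.361.
Basic interval reflects these around m̂:
  lower = 2 × 4.948 − 5.361 = 4.535
  upper = 2 × 4.948 − 4.459 = 5.437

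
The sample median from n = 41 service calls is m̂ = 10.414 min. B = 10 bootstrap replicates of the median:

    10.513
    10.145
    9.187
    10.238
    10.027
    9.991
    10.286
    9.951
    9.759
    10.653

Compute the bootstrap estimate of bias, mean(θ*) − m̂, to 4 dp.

bias = −0.3390

mean(θ*) = (10.513 + 10.145 + 9.187 + 10.238 + 10.027 + 9.991 + 10.286 + 9.951 + 9.759 + 10.653) / 10 = 10.07500
bias = 10.07500 − 10.414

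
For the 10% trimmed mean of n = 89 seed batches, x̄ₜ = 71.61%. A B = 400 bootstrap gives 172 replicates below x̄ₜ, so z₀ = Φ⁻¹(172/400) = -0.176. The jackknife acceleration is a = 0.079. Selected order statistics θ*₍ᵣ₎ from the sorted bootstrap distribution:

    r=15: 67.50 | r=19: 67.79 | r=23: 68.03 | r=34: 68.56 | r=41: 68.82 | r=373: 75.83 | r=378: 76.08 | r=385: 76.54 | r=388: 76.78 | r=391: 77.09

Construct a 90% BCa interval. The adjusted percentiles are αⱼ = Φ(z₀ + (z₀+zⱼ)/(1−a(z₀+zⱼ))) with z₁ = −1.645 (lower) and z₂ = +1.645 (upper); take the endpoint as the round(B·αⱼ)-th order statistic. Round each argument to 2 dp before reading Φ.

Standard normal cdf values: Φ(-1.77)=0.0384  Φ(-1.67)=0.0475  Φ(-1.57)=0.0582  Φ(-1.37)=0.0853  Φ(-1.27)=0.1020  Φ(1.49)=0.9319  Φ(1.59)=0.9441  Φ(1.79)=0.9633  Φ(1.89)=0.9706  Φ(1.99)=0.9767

Lower: z₀ + z₁ = -0.176 + (-1.645) = -1.821; 1 − a(z₀+z₁) = 1 − (0.079)(-1.821) = 1.1439; argument = -0.176 + (-1.821)/1.1439 = -1.7680 → -1.77.
α₁ = Φ(-1.77) = 0.0384; rank = round(400 × 0.0384) = 15; θ*₍15₎ = 67.50.
Upper: z₀ + z₂ = 1.469; 1 − a(z₀+z₂) = 0.8839; argument = 1.4859 → 1.49; α₂ = 0.9319; rank = 373; θ*₍373₎ = 75.83.

(67.50, 75.83)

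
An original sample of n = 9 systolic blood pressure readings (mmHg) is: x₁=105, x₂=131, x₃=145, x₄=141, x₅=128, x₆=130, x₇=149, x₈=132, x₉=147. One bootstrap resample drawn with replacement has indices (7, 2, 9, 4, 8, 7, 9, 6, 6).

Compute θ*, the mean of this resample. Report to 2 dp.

θ* = 139.56

Resample values: 149, 131, 147, 141, 132, 149, 147, 130, 130.
Mean = (149 + 131 + 147 + 141 + 132 + 149 + 147 + 130 + 130) / 9 = 1256.0 / 9 = 139.56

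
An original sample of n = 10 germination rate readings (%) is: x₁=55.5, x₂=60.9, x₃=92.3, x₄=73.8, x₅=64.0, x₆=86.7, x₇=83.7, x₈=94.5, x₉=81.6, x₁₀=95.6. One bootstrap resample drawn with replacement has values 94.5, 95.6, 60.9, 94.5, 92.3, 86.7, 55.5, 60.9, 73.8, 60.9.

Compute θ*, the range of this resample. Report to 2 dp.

Range = 95.6 − 55.5 = 40.10

θ* = 40.10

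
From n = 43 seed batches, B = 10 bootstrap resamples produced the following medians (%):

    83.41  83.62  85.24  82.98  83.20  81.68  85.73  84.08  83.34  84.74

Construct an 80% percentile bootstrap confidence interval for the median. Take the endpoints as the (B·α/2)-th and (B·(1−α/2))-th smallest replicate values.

Sorted replicates: 81.68, 82.98, 83.20, 83.34, 83.41, 83.62, 84.08, 84.74, 85.24, 85.73
α = 0.20; lower rank = 10 × 0.100 = 1; upper rank = 10 × 0.900 = 9.
The 1st smallest replicate is 81.68; the 9th is 85.24.

(81.68, 85.24)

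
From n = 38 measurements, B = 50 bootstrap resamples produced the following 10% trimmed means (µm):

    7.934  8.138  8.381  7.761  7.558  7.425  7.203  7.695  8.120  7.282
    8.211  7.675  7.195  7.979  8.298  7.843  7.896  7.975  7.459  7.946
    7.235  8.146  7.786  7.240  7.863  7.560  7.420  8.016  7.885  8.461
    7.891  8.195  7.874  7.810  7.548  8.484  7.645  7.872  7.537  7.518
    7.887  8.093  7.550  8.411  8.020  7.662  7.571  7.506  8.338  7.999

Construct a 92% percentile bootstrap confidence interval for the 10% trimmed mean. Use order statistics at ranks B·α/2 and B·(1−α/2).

Sorted replicates: 7.195, 7.203, 7.235, 7.240, 7.282, 7.420, 7.425, 7.459, 7.506, 7.518, 7.537, 7.548, 7.550, 7.558, 7.560, 7.571, 7.645, 7.662, 7.675, 7.695, 7.761, 7.786, 7.810, 7.843, 7.863, 7.872, 7.874, 7.885, 7.887, 7.891, 7.896, 7.934, 7.946, 7.975, 7.979, 7.999, 8.016, 8.020, 8.093, 8.120, 8.138, 8.146, 8.195, 8.211, 8.298, 8.338, 8.381, 8.411, 8.461, 8.484
α = 0.08; lower rank = 50 × 0.040 = 2; upper rank = 50 × 0.960 = 48.
The 2nd smallest replicate is 7.203; the 48th is 8.411.

(7.203, 8.411)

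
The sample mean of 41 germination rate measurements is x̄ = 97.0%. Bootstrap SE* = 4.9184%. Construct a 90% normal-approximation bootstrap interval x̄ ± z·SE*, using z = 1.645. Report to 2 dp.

Margin = 1.645 × 4.9184 = 8.091
Interval: 97.0 ± 8.091

(88.91, 105.09)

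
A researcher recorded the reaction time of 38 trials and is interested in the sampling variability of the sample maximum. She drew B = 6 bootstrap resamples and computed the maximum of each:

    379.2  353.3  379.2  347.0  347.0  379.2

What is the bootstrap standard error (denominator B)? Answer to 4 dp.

Bootstrap SE is the standard deviation of the 6 replicate maximums.
Mean of replicates: (379.2 + 353.3 + 379.2 + 347.0 + 347.0 + 379.2) / 6 = 2184.90000 / 6 = 364.15000
Sum of squared deviations: (+15.05000)² + (−10.85000)² + (+15.05000)² + (−17.15000)² + (−17.15000)² + (+15.05000)² = 1385.47500
Variance = 1385.47500 / 6 = 230.91250
SE* = √230.91250

SE* = 15.1958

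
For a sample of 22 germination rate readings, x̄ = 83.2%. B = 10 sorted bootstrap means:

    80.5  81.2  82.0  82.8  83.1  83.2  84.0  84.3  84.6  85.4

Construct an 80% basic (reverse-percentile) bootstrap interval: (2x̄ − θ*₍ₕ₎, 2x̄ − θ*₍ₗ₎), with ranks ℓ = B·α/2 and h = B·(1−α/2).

Percentile endpoints at ranks 1 and 9: θ*₍1₎ = 80.5, θ*₍9₎ = 84.6.
Basic interval reflects these around x̄:
  lower = 2 × 83.2 − 84.6 = 81.8
  upper = 2 × 83.2 − 80.5 = 85.9

(81.8, 85.9)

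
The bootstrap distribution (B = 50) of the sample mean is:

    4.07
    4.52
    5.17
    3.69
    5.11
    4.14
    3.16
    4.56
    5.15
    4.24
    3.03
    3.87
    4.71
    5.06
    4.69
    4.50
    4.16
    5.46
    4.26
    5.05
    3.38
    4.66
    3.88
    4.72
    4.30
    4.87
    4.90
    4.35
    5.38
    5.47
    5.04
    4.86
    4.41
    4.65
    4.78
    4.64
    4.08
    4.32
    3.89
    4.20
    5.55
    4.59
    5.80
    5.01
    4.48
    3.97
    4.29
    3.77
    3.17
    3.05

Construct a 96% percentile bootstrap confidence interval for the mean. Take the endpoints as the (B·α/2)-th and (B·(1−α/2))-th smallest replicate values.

(3.03, 5.55)

Sorted replicates: 3.03, 3.05, 3.16, 3.17, 3.38, 3.69, 3.77, 3.87, 3.88, 3.89, 3.97, 4.07, 4.08, 4.14, 4.16, 4.20, 4.24, 4.26, 4.29, 4.30, 4.32, 4.35, 4.41, 4.48, 4.50, 4.52, 4.56, 4.59, 4.64, 4.65, 4.66, 4.69, 4.71, 4.72, 4.78, 4.86, 4.87, 4.90, 5.01, 5.04, 5.05, 5.06, 5.11, 5.15, 5.17, 5.38, 5.46, 5.47, 5.55, 5.80
α = 0.04; lower rank = 50 × 0.020 = 1; upper rank = 50 × 0.980 = 49.
The 1st smallest replicate is 3.03; the 49th is 5.55.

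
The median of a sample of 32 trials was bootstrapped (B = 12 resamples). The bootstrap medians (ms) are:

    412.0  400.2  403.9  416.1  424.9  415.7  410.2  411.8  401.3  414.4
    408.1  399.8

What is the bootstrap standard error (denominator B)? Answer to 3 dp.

SE* = 7.273

Bootstrap SE is the standard deviation of the 12 replicate medians.
Mean of replicates: (412.0 + 400.2 + 403.9 + 416.1 + 424.9 + 415.7 + 410.2 + 411.8 + 401.3 + 414.4 + 408.1 + 399.8) / 12 = 4918.4000 / 12 = 409.8667
Sum of squared deviations: (+2.1333)² + (−9.6667)² + (−5.9667)² + (+6.2333)² + (+15.0333)² + (+5.8333)² + (+0.3333)² + (+1.9333)² + (−8.5667)² + (+4.5333)² + (−1.7667)² + (−10.0667)² = 634.7267
Variance = 634.7267 / 12 = 52.8939
SE* = √52.8939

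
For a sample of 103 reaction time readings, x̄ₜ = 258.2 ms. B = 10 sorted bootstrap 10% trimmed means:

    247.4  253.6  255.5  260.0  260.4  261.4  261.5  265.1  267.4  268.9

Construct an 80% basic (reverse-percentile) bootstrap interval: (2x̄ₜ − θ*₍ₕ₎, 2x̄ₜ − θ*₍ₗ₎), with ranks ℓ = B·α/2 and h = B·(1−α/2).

(249.0, 269.0)

Percentile endpoints at ranks 1 and 9: θ*₍1₎ = 247.4, θ*₍9₎ = 267.4.
Basic interval reflects these around x̄ₜ:
  lower = 2 × 258.2 − 267.4 = 249.0
  upper = 2 × 258.2 − 247.4 = 269.0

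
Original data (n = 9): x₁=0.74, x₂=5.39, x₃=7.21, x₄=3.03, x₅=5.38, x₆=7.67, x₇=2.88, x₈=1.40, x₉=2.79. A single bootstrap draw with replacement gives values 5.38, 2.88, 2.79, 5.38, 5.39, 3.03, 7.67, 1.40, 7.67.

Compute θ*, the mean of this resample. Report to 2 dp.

θ* = 4.62

Mean = (5.38 + 2.88 + 2.79 + 5.38 + 5.39 + 3.03 + 7.67 + 1.40 + 7.67) / 9 = 41.590 / 9 = 4.62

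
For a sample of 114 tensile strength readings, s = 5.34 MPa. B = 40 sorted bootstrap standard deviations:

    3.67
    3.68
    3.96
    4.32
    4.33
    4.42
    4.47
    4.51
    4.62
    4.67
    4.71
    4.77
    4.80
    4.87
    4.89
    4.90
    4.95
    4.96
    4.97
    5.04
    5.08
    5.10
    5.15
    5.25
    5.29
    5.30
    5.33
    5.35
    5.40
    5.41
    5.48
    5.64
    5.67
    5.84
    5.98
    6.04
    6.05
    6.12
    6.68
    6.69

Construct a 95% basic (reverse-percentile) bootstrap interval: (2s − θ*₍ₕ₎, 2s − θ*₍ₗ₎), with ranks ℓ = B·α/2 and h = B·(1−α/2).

Percentile endpoints at ranks 1 and 39: θ*₍1₎ = 3.67, θ*₍39₎ = 6.68.
Basic interval reflects these around s:
  lower = 2 × 5.34 − 6.68 = 4.00
  upper = 2 × 5.34 − 3.67 = 7.01

(4.00, 7.01)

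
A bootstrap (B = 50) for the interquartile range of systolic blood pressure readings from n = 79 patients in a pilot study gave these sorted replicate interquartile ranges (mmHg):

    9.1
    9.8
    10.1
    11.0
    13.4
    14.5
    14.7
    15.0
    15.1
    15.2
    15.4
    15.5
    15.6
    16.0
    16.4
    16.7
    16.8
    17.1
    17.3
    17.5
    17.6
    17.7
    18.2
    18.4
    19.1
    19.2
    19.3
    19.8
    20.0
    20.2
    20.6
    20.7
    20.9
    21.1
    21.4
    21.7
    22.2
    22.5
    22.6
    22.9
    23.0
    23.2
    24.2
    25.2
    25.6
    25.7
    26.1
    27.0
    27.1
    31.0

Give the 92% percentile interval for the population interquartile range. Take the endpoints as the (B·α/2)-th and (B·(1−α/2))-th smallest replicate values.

α = 0.08; lower rank = 50 × 0.040 = 2; upper rank = 50 × 0.960 = 48.
The 2nd smallest replicate is 9.8; the 48th is 27.0.

(9.8, 27.0)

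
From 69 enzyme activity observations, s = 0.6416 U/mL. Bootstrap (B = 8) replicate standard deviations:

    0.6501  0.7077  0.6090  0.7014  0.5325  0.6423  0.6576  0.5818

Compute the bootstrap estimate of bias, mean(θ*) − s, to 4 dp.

mean(θ*) = (0.6501 + 0.7077 + 0.6090 + 0.7014 + 0.5325 + 0.6423 + 0.6576 + 0.5818) / 8 = 0.63530
bias = 0.63530 − 0.6416

bias = −0.0063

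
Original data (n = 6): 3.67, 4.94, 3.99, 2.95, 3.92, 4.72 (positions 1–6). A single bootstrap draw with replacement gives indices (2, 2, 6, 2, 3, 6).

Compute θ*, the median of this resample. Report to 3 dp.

Resample values: 4.94, 4.94, 4.72, 4.94, 3.99, 4.72.
Sorted: 3.99, 4.72, 4.72, 4.94, 4.94, 4.94
Median = average of the two middle values = 4.830

θ* = 4.830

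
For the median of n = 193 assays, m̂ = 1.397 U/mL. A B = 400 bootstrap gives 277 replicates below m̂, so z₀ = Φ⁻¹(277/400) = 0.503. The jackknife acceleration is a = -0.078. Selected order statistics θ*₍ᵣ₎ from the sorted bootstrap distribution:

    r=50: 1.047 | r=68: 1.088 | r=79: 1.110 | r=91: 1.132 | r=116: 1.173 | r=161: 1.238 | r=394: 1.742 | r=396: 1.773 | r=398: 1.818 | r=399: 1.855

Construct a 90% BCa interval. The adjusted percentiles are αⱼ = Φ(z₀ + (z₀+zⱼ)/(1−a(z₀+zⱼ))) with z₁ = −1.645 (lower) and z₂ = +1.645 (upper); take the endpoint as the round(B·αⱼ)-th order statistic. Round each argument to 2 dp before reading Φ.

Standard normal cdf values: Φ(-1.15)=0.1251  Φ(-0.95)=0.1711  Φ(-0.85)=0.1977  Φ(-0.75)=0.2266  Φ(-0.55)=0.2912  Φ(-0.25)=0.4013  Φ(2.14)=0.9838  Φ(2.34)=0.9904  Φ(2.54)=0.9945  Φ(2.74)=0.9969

(1.132, 1.773)

Lower: z₀ + z₁ = 0.503 + (-1.645) = -1.142; 1 − a(z₀+z₁) = 1 − (-0.078)(-1.142) = 0.9109; argument = 0.503 + (-1.142)/0.9109 = -0.7507 → -0.75.
α₁ = Φ(-0.75) = 0.2266; rank = round(400 × 0.2266) = 91; θ*₍91₎ = 1.132.
Upper: z₀ + z₂ = 2.148; 1 − a(z₀+z₂) = 1.1675; argument = 2.3428 → 2.34; α₂ = 0.9904; rank = 396; θ*₍396₎ = 1.773.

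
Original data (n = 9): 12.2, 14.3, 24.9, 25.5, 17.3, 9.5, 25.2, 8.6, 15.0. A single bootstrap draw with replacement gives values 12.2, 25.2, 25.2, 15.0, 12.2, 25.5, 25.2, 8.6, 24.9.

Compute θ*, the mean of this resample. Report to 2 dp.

θ* = 19.33

Mean = (12.2 + 25.2 + 25.2 + 15.0 + 12.2 + 25.5 + 25.2 + 8.6 + 24.9) / 9 = 174.00 / 9 = 19.33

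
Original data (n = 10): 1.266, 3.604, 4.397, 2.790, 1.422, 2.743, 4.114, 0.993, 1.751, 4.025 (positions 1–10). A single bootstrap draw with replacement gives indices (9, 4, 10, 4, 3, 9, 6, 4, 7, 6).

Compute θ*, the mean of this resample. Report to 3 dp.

θ* = 2.989

Resample values: 1.751, 2.790, 4.025, 2.790, 4.397, 1.751, 2.743, 2.790, 4.114, 2.743.
Mean = (1.751 + 2.790 + 4.025 + 2.790 + 4.397 + 1.751 + 2.743 + 2.790 + 4.114 + 2.743) / 10 = 29.8940 / 10 = 2.989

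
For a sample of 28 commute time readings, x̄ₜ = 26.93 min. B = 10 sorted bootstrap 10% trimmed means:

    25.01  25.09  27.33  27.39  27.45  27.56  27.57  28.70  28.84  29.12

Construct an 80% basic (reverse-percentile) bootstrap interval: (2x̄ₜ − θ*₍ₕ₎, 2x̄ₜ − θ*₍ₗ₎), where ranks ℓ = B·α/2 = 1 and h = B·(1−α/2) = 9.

Percentile endpoints at ranks 1 and 9: θ*₍1₎ = 25.01, θ*₍9₎ = 28.84.
Basic interval reflects these around x̄ₜ:
  lower = 2 × 26.93 − 28.84 = 25.02
  upper = 2 × 26.93 − 25.01 = 28.85

(25.02, 28.85)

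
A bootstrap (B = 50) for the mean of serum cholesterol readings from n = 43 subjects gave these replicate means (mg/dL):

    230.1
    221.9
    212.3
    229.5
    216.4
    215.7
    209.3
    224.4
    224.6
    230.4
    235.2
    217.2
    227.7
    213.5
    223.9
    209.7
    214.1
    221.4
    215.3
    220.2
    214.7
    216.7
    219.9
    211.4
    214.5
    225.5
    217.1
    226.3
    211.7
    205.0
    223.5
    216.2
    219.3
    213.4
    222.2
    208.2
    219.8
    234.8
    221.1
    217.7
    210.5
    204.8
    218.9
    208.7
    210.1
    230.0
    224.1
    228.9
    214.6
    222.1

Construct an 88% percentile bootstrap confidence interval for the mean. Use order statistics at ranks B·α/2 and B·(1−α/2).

(208.2, 230.1)

Sorted replicates: 204.8, 205.0, 208.2, 208.7, 209.3, 209.7, 210.1, 210.5, 211.4, 211.7, 212.3, 213.4, 213.5, 214.1, 214.5, 214.6, 214.7, 215.3, 215.7, 216.2, 216.4, 216.7, 217.1, 217.2, 217.7, 218.9, 219.3, 219.8, 219.9, 220.2, 221.1, 221.4, 221.9, 222.1, 222.2, 223.5, 223.9, 224.1, 224.4, 224.6, 225.5, 226.3, 227.7, 228.9, 229.5, 230.0, 230.1, 230.4, 234.8, 235.2
α = 0.12; lower rank = 50 × 0.060 = 3; upper rank = 50 × 0.940 = 47.
The 3rd smallest replicate is 208.2; the 47th is 230.1.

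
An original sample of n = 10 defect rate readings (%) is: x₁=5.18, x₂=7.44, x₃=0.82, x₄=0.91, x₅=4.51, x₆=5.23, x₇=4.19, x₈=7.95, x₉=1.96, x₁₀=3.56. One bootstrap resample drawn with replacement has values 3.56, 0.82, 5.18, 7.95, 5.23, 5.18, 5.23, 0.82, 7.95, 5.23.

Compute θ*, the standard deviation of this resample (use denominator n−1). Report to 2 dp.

Mean = 4.7150; sum of squared deviations = 53.8347
s² = 53.8347 / 9 = 5.9816
s = √5.9816 = 2.45

θ* = 2.45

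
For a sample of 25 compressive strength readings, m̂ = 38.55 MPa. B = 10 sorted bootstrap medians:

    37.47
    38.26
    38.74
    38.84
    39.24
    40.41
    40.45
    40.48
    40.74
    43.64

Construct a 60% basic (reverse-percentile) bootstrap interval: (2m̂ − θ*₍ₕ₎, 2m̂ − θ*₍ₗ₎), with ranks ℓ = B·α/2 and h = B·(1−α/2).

Percentile endpoints at ranks 2 and 8: θ*₍2₎ = 38.26, θ*₍8₎ = 40.48.
Basic interval reflects these around m̂:
  lower = 2 × 38.55 − 40.48 = 36.62
  upper = 2 × 38.55 − 38.26 = 38.84

(36.62, 38.84)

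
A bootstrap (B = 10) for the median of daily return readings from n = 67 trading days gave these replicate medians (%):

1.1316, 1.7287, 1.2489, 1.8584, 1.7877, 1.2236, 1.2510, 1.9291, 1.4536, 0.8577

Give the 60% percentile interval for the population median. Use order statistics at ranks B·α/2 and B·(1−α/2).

(1.1316, 1.7877)

Sorted replicates: 0.8577, 1.1316, 1.2236, 1.2489, 1.2510, 1.4536, 1.7287, 1.7877, 1.8584, 1.9291
α = 0.40; lower rank = 10 × 0.200 = 2; upper rank = 10 × 0.800 = 8.
The 2nd smallest replicate is 1.1316; the 8th is 1.7877.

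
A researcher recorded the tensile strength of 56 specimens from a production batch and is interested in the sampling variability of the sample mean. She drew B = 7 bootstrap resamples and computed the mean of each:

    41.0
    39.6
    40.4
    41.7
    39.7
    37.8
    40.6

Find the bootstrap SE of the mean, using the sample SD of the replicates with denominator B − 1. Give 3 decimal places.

Bootstrap SE is the standard deviation of the 7 replicate means.
Mean of replicates: (41.0 + 39.6 + 40.4 + 41.7 + 39.7 + 37.8 + 40.6) / 7 = 280.8000 / 7 = 40.1143
Sum of squared deviations: (+0.8857)² + (−0.5143)² + (+0.2857)² + (+1.5857)² + (−0.4143)² + (−2.3143)² + (+0.4857)² = 9.4086
Variance = 9.4086 / 6 = 1.5681
SE* = √1.5681

SE* = 1.252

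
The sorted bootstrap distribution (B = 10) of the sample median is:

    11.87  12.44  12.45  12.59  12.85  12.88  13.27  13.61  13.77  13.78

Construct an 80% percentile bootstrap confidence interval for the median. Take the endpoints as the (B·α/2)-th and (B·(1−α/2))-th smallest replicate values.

(11.87, 13.77)

α = 0.20; lower rank = 10 × 0.100 = 1; upper rank = 10 × 0.900 = 9.
The 1st smallest replicate is 11.87; the 9th is 13.77.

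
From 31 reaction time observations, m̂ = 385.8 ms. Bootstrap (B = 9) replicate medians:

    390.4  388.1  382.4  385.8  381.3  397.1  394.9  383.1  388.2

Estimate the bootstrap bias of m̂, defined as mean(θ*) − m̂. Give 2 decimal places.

mean(θ*) = (390.4 + 388.1 + 382.4 + 385.8 + 381.3 + 397.1 + 394.9 + 383.1 + 388.2) / 9 = 387.922
bias = 387.922 − 385.8

bias = +2.12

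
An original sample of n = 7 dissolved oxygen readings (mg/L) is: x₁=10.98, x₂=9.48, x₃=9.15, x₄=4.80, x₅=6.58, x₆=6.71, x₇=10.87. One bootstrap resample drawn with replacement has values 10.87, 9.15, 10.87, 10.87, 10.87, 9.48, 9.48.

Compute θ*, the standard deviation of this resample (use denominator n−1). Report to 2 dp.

Mean = 10.2271; sum of squared deviations = 3.9297
s² = 3.9297 / 6 = 0.6550
s = √0.6550 = 0.81

θ* = 0.81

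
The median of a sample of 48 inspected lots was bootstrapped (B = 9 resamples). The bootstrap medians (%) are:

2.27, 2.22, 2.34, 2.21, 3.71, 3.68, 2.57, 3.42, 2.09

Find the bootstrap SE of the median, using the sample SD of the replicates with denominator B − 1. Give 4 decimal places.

Bootstrap SE is the standard deviation of the 9 replicate medians.
Mean of replicates: (2.27 + 2.22 + 2.34 + 2.21 + 3.71 + 3.68 + 2.57 + 3.42 + 2.09) / 9 = 24.51000 / 9 = 2.72333
Sum of squared deviations: (−0.45333)² + (−0.50333)² + (−0.38333)² + (−0.51333)² + (+0.98667)² + (+0.95667)² + (−0.15333)² + (+0.69667)² + (−0.63333)² = 3.66800
Variance = 3.66800 / 8 = 0.45850
SE* = √0.45850

SE* = 0.6771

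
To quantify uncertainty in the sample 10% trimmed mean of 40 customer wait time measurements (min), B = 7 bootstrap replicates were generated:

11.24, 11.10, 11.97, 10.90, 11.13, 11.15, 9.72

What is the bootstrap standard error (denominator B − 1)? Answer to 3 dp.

Bootstrap SE is the standard deviation of the 7 replicate 10% trimmed means.
Mean of replicates: (11.24 + 11.10 + 11.97 + 10.90 + 11.13 + 11.15 + 9.72) / 7 = 77.2100 / 7 = 11.0300
Sum of squared deviations: (+0.2100)² + (+0.0700)² + (+0.9400)² + (−0.1300)² + (+0.1000)² + (+0.1200)² + (−1.3100)² = 2.6900
Variance = 2.6900 / 6 = 0.4483
SE* = √0.4483

SE* = 0.670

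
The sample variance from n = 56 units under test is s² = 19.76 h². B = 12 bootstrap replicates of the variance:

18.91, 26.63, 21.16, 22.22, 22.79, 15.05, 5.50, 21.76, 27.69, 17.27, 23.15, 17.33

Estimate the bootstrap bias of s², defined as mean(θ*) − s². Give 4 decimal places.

bias = +0.1950

mean(θ*) = (18.91 + 26.63 + 21.16 + 22.22 + 22.79 + 15.05 + 5.50 + 21.76 + 27.69 + 17.27 + 23.15 + 17.33) / 12 = 19.95500
bias = 19.95500 − 19.76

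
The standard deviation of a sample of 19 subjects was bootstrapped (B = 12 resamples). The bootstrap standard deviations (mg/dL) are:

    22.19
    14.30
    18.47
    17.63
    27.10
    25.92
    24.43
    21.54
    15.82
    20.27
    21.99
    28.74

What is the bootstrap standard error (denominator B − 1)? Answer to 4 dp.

SE* = 4.4962

Bootstrap SE is the standard deviation of the 12 replicate standard deviations.
Mean of replicates: (22.19 + 14.30 + 18.47 + 17.63 + 27.10 + 25.92 + 24.43 + 21.54 + 15.82 + 20.27 + 21.99 + 28.74) / 12 = 258.40000 / 12 = 21.53333
Sum of squared deviations: (+0.65667)² + (−7.23333)² + (−3.06333)² + (−3.90333)² + (+5.56667)² + (+4.38667)² + (+2.89667)² + (+0.00667)² + (−5.71333)² + (−1.26333)² + (+0.45667)² + (+7.20667)² = 222.37647
Variance = 222.37647 / 11 = 20.21604
SE* = √20.21604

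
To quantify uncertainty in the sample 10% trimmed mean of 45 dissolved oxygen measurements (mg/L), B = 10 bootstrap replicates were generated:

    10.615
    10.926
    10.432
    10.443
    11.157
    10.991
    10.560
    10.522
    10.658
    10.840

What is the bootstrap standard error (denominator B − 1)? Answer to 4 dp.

Bootstrap SE is the standard deviation of the 10 replicate 10% trimmed means.
Mean of replicates: (10.615 + 10.926 + 10.432 + 10.443 + 11.157 + 10.991 + 10.560 + 10.522 + 10.658 + 10.840) / 10 = 107.14400 / 10 = 10.71440
Sum of squared deviations: (−0.09940)² + (+0.21160)² + (−0.28240)² + (−0.27140)² + (+0.44260)² + (+0.27660)² + (−0.15440)² + (−0.19240)² + (−0.05640)² + (+0.12560)² = 0.56028
Variance = 0.56028 / 9 = 0.06225
SE* = √0.06225

SE* = 0.2495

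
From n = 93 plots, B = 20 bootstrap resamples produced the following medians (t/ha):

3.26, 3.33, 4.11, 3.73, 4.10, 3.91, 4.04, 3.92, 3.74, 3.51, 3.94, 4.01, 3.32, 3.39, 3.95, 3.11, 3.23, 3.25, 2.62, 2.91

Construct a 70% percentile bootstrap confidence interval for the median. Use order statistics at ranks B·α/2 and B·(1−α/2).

Sorted replicates: 2.62, 2.91, 3.11, 3.23, 3.25, 3.26, 3.32, 3.33, 3.39, 3.51, 3.73, 3.74, 3.91, 3.92, 3.94, 3.95, 4.01, 4.04, 4.10, 4.11
α = 0.30; lower rank = 20 × 0.150 = 3; upper rank = 20 × 0.850 = 17.
The 3rd smallest replicate is 3.11; the 17th is 4.01.

(3.11, 4.01)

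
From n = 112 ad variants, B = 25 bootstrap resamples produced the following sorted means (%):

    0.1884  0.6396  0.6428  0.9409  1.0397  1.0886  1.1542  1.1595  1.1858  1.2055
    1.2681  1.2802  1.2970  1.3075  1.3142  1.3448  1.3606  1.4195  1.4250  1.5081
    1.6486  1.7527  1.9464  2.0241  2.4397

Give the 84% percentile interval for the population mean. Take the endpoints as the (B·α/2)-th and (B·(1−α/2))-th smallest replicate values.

α = 0.16; lower rank = 25 × 0.080 = 2; upper rank = 25 × 0.920 = 23.
The 2nd smallest replicate is 0.6396; the 23rd is 1.9464.

(0.6396, 1.9464)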